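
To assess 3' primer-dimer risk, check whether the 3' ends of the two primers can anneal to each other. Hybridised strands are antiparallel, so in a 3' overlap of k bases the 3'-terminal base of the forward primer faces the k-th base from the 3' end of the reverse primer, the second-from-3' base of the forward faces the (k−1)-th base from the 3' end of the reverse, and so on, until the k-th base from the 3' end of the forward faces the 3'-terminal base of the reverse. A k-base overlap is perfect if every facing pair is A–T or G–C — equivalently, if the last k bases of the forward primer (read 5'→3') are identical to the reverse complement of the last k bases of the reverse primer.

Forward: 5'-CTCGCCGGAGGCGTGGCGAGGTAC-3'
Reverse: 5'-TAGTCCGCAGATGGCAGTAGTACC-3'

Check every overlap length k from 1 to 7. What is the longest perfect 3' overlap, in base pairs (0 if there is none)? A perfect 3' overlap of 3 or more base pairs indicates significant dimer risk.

Longest perfect overlap: 5 complementary base pairs; significant dimer risk (threshold 3).

Last 7 bases (5'→3') — forward …GAGGTAC, reverse …TAGTACC.
Reverse complement of the reverse primer's last 7 bases: GGTACTA; its first k bases are the reverse complement of the reverse primer's last k bases, so a perfect k-base overlap needs the forward primer's last k bases to equal them.
Comparing (forward last k vs required): k=1: C vs G ✗; k=2: AC vs GG ✗; k=3: TAC vs GGT ✗; k=4: GTAC vs GGTA ✗; k=5: GGTAC vs GGTAC ✓; k=6: AGGTAC vs GGTACT ✗; k=7: GAGGTAC vs GGTACTA ✗.
Only k = 5 is perfect, so the longest perfect 3' overlap is 5.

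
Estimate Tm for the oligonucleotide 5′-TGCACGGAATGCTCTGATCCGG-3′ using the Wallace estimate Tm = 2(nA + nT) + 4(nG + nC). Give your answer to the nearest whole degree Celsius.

Base counts: A=4, T=5, G=7, C=6 (length 22).
Tm = 2·(4+5) + 4·(7+6) = 2·9 + 4·13 = 18 + 52 = 70°C.

70°C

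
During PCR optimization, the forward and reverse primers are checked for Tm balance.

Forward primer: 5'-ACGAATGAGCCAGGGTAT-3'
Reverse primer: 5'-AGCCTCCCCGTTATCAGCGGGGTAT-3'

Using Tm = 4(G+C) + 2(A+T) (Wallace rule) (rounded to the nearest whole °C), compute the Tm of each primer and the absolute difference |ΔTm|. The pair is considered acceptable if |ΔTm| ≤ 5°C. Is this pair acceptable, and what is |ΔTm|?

|ΔTm| = 26°C; the pair is not acceptable.

Forward: A=6 T=3 G=6 C=3 → Tm = 2·9 + 4·9 = 54°C.
Reverse: A=4 T=6 G=7 C=8 → Tm = 2·10 + 4·15 = 80°C.
|ΔTm| = |54 − 80| = 26°C, > 5°C.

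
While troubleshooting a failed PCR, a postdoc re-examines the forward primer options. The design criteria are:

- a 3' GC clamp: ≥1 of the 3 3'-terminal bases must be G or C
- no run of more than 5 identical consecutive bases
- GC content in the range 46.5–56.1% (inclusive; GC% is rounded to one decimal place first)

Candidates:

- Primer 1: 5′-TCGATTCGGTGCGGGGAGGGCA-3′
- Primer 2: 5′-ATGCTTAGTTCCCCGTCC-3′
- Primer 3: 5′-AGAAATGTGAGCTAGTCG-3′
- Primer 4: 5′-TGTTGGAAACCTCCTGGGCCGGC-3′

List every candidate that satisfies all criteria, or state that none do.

Primer 2 only.

Primer 1 (22 nt, A=3 T=4 G=11 C=4): 3' end GCA has 2 G/C ✓; longest run = 4 ✓; GC 15/22 = 68.2%, outside 46.5–56.1% ✗ — fails.
Primer 2 (18 nt, A=2 T=6 G=3 C=7): 3' end TCC has 2 G/C ✓; longest run = 4 ✓; GC 10/18 = 55.6% ✓ — passes.
Primer 3 (18 nt, A=6 T=4 G=6 C=2): 3' end TCG has 2 G/C ✓; longest run = 3 ✓; GC 8/18 = 44.4%, outside 46.5–56.1% ✗ — fails.
Primer 4 (23 nt, A=3 T=5 G=8 C=7): 3' end GGC has 3 G/C ✓; longest run = 3 ✓; GC 15/23 = 65.2%, outside 46.5–56.1% ✗ — fails.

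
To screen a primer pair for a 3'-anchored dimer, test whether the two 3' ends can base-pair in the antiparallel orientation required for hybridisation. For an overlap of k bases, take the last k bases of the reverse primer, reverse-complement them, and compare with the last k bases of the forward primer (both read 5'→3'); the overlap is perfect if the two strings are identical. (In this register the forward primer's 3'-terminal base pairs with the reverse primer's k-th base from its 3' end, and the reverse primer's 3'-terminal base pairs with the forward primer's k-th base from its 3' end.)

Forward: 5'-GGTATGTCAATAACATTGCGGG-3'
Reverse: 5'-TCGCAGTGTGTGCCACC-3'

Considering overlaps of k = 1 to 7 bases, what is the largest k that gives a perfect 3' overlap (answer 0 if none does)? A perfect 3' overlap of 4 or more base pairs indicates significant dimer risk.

Longest perfect overlap: 2 complementary base pairs; below the dimer-risk threshold (threshold 4).

Last 7 bases (5'→3') — forward …TTGCGGG, reverse …TGCCACC.
Reverse complement of the reverse primer's last 7 bases: GGTGGCA; its first k bases are the reverse complement of the reverse primer's last k bases, so a perfect k-base overlap needs the forward primer's last k bases to equal them.
Comparing (forward last k vs required): k=1: G vs G ✓; k=2: GG vs GG ✓; k=3: GGG vs GGT ✗; k=4: CGGG vs GGTG ✗; k=5: GCGGG vs GGTGG ✗; k=6: TGCGGG vs GGTGGC ✗; k=7: TTGCGGG vs GGTGGCA ✗.
Perfect overlaps at k = 1, 2; the largest is 2.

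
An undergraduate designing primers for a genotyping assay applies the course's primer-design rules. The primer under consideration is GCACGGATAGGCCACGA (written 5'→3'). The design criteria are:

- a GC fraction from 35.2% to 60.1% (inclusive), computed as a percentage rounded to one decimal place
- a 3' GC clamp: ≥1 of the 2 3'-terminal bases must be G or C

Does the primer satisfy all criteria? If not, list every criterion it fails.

Base counts: A=5, T=1, G=6, C=5 (length 17).
GC content: GC 11/17 = 64.7%, outside 35.2–60.1% ✗
GC clamp: 3' end GA has 1 G/C ✓

Fails: GC content.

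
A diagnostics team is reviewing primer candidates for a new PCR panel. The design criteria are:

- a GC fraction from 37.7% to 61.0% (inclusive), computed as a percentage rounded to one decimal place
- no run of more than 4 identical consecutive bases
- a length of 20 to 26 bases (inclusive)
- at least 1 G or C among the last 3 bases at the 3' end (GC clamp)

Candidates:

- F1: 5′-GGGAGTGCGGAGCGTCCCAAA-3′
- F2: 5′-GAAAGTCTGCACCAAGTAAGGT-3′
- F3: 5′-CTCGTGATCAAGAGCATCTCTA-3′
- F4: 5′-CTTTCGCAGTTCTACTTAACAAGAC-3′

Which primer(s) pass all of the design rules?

F2, F3 and F4.

F1 (21 nt, A=5 T=2 G=9 C=5): GC 14/21 = 66.7%, outside 37.7–61.0% ✗; longest run = 3 ✓; length 21 ✓; 3' end AAA has 0 G/C, need ≥1 ✗ — fails.
F2 (22 nt, A=8 T=4 G=6 C=4): GC 10/22 = 45.5% ✓; longest run = 3 ✓; length 22 ✓; 3' end GGT has 2 G/C ✓ — passes.
F3 (22 nt, A=6 T=6 G=4 C=6): GC 10/22 = 45.5% ✓; longest run = 2 ✓; length 22 ✓; 3' end CTA has 1 G/C ✓ — passes.
F4 (25 nt, A=7 T=8 G=3 C=7): GC 10/25 = 40.0% ✓; longest run = 3 ✓; length 25 ✓; 3' end GAC has 2 G/C ✓ — passes.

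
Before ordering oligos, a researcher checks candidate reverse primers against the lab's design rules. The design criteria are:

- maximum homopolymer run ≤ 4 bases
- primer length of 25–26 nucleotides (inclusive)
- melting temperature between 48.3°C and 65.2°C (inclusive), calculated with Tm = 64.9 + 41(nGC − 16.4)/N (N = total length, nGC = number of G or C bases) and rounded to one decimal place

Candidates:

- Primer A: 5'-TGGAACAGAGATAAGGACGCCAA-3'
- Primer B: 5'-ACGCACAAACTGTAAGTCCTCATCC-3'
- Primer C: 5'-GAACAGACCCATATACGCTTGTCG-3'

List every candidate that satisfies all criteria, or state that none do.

Primer A (23 nt, A=10 T=2 G=7 C=4): longest run = 2 ✓; length 23, outside 25–26 ✗; Tm = 64.9 + 41·(11 − 16.4)/23 = 55.3°C ✓ — fails.
Primer B (25 nt, A=8 T=5 G=3 C=9): longest run = 3 ✓; length 25 ✓; Tm = 64.9 + 41·(12 − 16.4)/25 = 57.7°C ✓ — passes.
Primer C (24 nt, A=7 T=5 G=5 C=7): longest run = 3 ✓; length 24, outside 25–26 ✗; Tm = 64.9 + 41·(12 − 16.4)/24 = 57.4°C ✓ — fails.

Primer B only.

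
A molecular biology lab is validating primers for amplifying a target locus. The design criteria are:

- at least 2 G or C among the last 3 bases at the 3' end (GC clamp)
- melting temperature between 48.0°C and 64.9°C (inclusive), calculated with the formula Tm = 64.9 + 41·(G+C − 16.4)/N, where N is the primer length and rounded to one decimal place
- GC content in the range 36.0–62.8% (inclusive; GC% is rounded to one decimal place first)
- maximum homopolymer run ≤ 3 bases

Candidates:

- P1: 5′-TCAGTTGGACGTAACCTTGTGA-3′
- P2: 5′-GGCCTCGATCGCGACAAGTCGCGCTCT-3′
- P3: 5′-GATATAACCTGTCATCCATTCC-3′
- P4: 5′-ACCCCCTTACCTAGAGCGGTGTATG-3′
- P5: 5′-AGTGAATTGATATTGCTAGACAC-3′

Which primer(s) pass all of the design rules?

P1 (22 nt, A=5 T=7 G=6 C=4): 3' end TGA has 1 G/C, need ≥2 ✗; Tm = 64.9 + 41·(10 − 16.4)/22 = 53.0°C ✓; GC 10/22 = 45.5% ✓; longest run = 2 ✓ — fails.
P2 (27 nt, A=4 T=5 G=8 C=10): 3' end TCT has 1 G/C, need ≥2 ✗; Tm = 64.9 + 41·(18 − 16.4)/27 = 67.3°C, outside 48.0–64.9°C ✗; GC 18/27 = 66.7%, outside 36.0–62.8% ✗; longest run = 2 ✓ — fails.
P3 (22 nt, A=6 T=7 G=2 C=7): 3' end TCC has 2 G/C ✓; Tm = 64.9 + 41·(9 − 16.4)/22 = 51.1°C ✓; GC 9/22 = 40.9% ✓; longest run = 2 ✓ — passes.
P4 (25 nt, A=5 T=6 G=6 C=8): 3' end ATG has 1 G/C, need ≥2 ✗; Tm = 64.9 + 41·(14 − 16.4)/25 = 61.0°C ✓; GC 14/25 = 56.0% ✓; longest run = 5, exceeds 3 ✗ — fails.
P5 (23 nt, A=8 T=7 G=5 C=3): 3' end CAC has 2 G/C ✓; Tm = 64.9 + 41·(8 − 16.4)/23 = 49.9°C ✓; GC 8/23 = 34.8%, outside 36.0–62.8% ✗; longest run = 2 ✓ — fails.

P3 only.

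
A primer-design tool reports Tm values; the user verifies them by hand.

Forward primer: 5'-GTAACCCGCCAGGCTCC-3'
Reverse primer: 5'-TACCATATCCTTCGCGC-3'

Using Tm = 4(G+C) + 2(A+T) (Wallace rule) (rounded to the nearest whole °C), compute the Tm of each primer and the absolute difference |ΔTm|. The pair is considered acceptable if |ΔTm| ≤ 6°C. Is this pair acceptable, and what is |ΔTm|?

|ΔTm| = 6°C; the pair is acceptable.

Forward: A=3 T=2 G=4 C=8 → Tm = 2·5 + 4·12 = 58°C.
Reverse: A=3 T=5 G=2 C=7 → Tm = 2·8 + 4·9 = 52°C.
|ΔTm| = |58 − 52| = 6°C, ≤ 6°C.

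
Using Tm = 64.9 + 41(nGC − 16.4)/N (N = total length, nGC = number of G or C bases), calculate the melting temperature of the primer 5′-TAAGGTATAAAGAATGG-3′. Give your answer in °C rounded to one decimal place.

Base counts: A=8, T=4, G=5, C=0; G+C = 5, N = 17.
Tm = 64.9 + 41·(5 − 16.4)/17 = 64.9 + -467.40/17 = 37.4°C.

37.4°C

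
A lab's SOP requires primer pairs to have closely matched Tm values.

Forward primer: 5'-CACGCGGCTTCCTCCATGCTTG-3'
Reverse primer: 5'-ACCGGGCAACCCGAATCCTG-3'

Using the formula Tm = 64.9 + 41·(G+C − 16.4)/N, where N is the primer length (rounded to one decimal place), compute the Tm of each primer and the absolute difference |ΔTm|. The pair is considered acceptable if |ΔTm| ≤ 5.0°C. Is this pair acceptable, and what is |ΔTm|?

Forward: G+C = 14, N = 22 → Tm = 64.9 + 41·(14 − 16.4)/22 = 60.4°C.
Reverse: G+C = 13, N = 20 → Tm = 64.9 + 41·(13 − 16.4)/20 = 57.9°C.
|ΔTm| = |60.4 − 57.9| = 2.5°C, ≤ 5.0°C.

|ΔTm| = 2.5°C; the pair is acceptable.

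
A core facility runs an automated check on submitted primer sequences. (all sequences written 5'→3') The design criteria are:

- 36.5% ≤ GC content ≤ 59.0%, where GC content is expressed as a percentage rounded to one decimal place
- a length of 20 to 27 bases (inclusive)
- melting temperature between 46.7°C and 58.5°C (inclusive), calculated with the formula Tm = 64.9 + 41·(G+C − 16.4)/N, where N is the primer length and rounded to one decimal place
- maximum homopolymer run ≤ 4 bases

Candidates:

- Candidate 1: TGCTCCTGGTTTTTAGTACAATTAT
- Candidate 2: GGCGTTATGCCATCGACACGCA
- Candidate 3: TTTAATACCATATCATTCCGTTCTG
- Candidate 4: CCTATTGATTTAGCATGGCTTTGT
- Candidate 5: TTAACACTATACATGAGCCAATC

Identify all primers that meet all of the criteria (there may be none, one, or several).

Candidate 1 (25 nt, A=5 T=12 G=4 C=4): GC 8/25 = 32.0%, outside 36.5–59.0% ✗; length 25 ✓; Tm = 64.9 + 41·(8 − 16.4)/25 = 51.1°C ✓; longest run = 5, exceeds 4 ✗ — fails.
Candidate 2 (22 nt, A=5 T=4 G=6 C=7): GC 13/22 = 59.1%, outside 36.5–59.0% ✗; length 22 ✓; Tm = 64.9 + 41·(13 − 16.4)/22 = 58.6°C, outside 46.7–58.5°C ✗; longest run = 2 ✓ — fails.
Candidate 3 (25 nt, A=6 T=11 G=2 C=6): GC 8/25 = 32.0%, outside 36.5–59.0% ✗; length 25 ✓; Tm = 64.9 + 41·(8 − 16.4)/25 = 51.1°C ✓; longest run = 3 ✓ — fails.
Candidate 4 (24 nt, A=4 T=11 G=5 C=4): GC 9/24 = 37.5% ✓; length 24 ✓; Tm = 64.9 + 41·(9 − 16.4)/24 = 52.3°C ✓; longest run = 3 ✓ — passes.
Candidate 5 (23 nt, A=9 T=6 G=2 C=6): GC 8/23 = 34.8%, outside 36.5–59.0% ✗; length 23 ✓; Tm = 64.9 + 41·(8 − 16.4)/23 = 49.9°C ✓; longest run = 2 ✓ — fails.

Candidate 4 only.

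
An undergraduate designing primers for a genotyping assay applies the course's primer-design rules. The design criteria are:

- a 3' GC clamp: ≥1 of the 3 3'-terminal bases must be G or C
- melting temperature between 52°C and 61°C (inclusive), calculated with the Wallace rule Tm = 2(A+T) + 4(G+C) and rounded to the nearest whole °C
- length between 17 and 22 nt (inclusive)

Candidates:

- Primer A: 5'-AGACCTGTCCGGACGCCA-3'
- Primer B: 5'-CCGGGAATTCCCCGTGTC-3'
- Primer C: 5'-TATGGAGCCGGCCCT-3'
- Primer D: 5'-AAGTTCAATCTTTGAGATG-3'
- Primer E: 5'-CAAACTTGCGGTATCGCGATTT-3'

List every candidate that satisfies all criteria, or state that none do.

Primer A and Primer B.

Primer A (18 nt, A=4 T=2 G=5 C=7): 3' end CCA has 2 G/C ✓; Tm = 2·6 + 4·12 = 60°C ✓; length 18 ✓ — passes.
Primer B (18 nt, A=2 T=4 G=5 C=7): 3' end GTC has 2 G/C ✓; Tm = 2·6 + 4·12 = 60°C ✓; length 18 ✓ — passes.
Primer C (15 nt, A=2 T=3 G=5 C=5): 3' end CCT has 2 G/C ✓; Tm = 2·5 + 4·10 = 50°C, outside 52–61°C ✗; length 15, outside 17–22 ✗ — fails.
Primer D (19 nt, A=6 T=7 G=4 C=2): 3' end ATG has 1 G/C ✓; Tm = 2·13 + 4·6 = 50°C, outside 52–61°C ✗; length 19 ✓ — fails.
Primer E (22 nt, A=5 T=7 G=5 C=5): 3' end TTT has 0 G/C, need ≥1 ✗; Tm = 2·12 + 4·10 = 64°C, outside 52–61°C ✗; length 22 ✓ — fails.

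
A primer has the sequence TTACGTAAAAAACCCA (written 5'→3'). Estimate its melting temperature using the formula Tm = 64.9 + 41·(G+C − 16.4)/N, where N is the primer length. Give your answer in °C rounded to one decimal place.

35.7°C

Base counts: A=8, T=3, G=1, C=4; G+C = 5, N = 16.
Tm = 64.9 + 41·(5 − 16.4)/16 = 64.9 + -467.40/16 = 35.7°C.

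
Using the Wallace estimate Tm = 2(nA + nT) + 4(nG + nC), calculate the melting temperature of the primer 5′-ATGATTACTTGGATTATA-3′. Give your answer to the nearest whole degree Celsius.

Base counts: A=6, T=8, G=3, C=1 (length 18).
Tm = 2·(6+8) + 4·(3+1) = 2·14 + 4·4 = 28 + 16 = 44°C.

44°C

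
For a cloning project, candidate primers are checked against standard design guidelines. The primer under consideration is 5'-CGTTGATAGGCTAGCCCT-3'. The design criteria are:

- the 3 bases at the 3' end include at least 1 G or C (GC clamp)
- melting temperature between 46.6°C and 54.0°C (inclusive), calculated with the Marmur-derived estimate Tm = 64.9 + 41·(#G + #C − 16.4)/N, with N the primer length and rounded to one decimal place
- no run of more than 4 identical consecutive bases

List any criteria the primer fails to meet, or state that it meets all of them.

Meets all criteria.

Base counts: A=3, T=5, G=5, C=5 (length 18).
GC clamp: 3' end CCT has 2 G/C ✓
Tm: Tm = 64.9 + 41·(10 − 16.4)/18 = 50.3°C ✓
homopolymer run: longest run = 3 ✓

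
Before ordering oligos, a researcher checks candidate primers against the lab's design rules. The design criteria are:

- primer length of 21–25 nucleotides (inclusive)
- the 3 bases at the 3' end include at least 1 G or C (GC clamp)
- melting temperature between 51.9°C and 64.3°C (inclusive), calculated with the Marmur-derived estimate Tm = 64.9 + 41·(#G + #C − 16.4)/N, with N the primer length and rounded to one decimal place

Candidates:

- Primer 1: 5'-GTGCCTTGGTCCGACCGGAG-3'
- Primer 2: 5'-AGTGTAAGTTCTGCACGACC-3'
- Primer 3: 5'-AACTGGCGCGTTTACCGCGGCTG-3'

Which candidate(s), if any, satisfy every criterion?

Primer 1 (20 nt, A=2 T=4 G=8 C=6): length 20, outside 21–25 ✗; 3' end GAG has 2 G/C ✓; Tm = 64.9 + 41·(14 − 16.4)/20 = 60.0°C ✓ — fails.
Primer 2 (20 nt, A=5 T=5 G=5 C=5): length 20, outside 21–25 ✗; 3' end ACC has 2 G/C ✓; Tm = 64.9 + 41·(10 − 16.4)/20 = 51.8°C, outside 51.9–64.3°C ✗ — fails.
Primer 3 (23 nt, A=3 T=5 G=8 C=7): length 23 ✓; 3' end CTG has 2 G/C ✓; Tm = 64.9 + 41·(15 − 16.4)/23 = 62.4°C ✓ — passes.

Primer 3 only.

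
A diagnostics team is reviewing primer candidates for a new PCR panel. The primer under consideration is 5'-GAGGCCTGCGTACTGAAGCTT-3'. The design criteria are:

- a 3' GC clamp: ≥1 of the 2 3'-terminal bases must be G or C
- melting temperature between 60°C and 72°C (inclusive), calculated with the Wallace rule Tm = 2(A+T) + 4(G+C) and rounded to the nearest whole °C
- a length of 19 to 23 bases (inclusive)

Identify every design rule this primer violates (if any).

Base counts: A=4, T=5, G=7, C=5 (length 21).
GC clamp: 3' end TT has 0 G/C, need ≥1 ✗
Tm: Tm = 2·9 + 4·12 = 66°C ✓
length: length 21 ✓

Fails: GC clamp.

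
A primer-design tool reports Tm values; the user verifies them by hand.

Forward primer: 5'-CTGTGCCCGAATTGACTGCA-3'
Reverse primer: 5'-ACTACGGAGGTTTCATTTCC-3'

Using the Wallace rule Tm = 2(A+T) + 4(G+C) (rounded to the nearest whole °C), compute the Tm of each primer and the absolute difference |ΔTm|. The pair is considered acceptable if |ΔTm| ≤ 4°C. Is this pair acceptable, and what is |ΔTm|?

Forward: A=4 T=5 G=5 C=6 → Tm = 2·9 + 4·11 = 62°C.
Reverse: A=4 T=7 G=4 C=5 → Tm = 2·11 + 4·9 = 58°C.
|ΔTm| = |62 − 58| = 4°C, ≤ 4°C.

|ΔTm| = 4°C; the pair is acceptable.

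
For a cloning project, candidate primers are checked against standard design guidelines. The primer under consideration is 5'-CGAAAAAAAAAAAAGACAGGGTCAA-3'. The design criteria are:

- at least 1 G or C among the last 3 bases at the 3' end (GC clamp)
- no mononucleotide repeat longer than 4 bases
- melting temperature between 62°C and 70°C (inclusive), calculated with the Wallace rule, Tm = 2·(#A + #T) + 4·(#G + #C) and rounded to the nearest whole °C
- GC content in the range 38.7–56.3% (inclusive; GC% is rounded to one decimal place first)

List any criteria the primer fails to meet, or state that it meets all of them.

Fails: homopolymer run, GC content.

Base counts: A=16, T=1, G=5, C=3 (length 25).
GC clamp: 3' end CAA has 1 G/C ✓
homopolymer run: longest run = 12, exceeds 4 ✗
Tm: Tm = 2·17 + 4·8 = 66°C ✓
GC content: GC 8/25 = 32.0%, outside 38.7–56.3% ✗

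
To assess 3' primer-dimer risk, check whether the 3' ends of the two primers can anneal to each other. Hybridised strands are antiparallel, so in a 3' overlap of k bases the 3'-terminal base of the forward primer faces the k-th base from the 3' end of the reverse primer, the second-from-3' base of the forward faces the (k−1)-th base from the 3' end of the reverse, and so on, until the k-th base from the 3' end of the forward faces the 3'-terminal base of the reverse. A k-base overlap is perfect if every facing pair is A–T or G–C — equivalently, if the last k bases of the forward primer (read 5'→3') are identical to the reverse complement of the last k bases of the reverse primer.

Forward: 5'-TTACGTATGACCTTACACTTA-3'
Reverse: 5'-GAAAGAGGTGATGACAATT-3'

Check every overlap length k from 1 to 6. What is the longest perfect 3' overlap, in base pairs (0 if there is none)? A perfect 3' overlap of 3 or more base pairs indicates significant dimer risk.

Last 6 bases (5'→3') — forward …CACTTA, reverse …ACAATT.
Reverse complement of the reverse primer's last 6 bases: AATTGT; its first k bases are the reverse complement of the reverse primer's last k bases, so a perfect k-base overlap needs the forward primer's last k bases to equal them.
Comparing (forward last k vs required): k=1: A vs A ✓; k=2: TA vs AA ✗; k=3: TTA vs AAT ✗; k=4: CTTA vs AATT ✗; k=5: ACTTA vs AATTG ✗; k=6: CACTTA vs AATTGT ✗.
Only k = 1 is perfect, so the longest perfect 3' overlap is 1.

Longest perfect overlap: 1 complementary base pair; below the dimer-risk threshold (threshold 3).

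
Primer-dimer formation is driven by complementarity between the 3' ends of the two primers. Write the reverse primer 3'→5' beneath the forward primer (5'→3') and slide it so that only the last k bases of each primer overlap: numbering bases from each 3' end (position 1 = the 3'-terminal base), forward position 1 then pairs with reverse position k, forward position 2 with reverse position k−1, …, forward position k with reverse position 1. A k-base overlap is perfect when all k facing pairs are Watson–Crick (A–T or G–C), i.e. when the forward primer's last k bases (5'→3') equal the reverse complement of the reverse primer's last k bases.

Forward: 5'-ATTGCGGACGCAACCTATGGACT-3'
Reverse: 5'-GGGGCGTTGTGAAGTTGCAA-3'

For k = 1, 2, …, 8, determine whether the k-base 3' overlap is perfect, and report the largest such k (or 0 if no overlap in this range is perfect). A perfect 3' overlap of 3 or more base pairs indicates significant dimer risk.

Last 8 bases (5'→3') — forward …TATGGACT, reverse …AGTTGCAA.
Reverse complement of the reverse primer's last 8 bases: TTGCAACT; its first k bases are the reverse complement of the reverse primer's last k bases, so a perfect k-base overlap needs the forward primer's last k bases to equal them.
Comparing (forward last k vs required): k=1: T vs T ✓; k=2: CT vs TT ✗; k=3: ACT vs TTG ✗; k=4: GACT vs TTGC ✗; k=5: GGACT vs TTGCA ✗; k=6: TGGACT vs TTGCAA ✗; k=7: ATGGACT vs TTGCAAC ✗; k=8: TATGGACT vs TTGCAACT ✗.
Only k = 1 is perfect, so the longest perfect 3' overlap is 1.

Longest perfect overlap: 1 complementary base pair; below the dimer-risk threshold (threshold 3).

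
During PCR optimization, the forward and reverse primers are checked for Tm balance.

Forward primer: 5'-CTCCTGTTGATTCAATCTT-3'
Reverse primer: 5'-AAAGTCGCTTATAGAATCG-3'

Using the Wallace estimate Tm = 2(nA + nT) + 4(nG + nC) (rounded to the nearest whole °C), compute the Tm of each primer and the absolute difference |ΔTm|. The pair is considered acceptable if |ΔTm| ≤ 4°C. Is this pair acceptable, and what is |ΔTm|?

Forward: A=3 T=9 G=2 C=5 → Tm = 2·12 + 4·7 = 52°C.
Reverse: A=7 T=5 G=4 C=3 → Tm = 2·12 + 4·7 = 52°C.
|ΔTm| = |52 − 52| = 0°C, ≤ 4°C.

|ΔTm| = 0°C; the pair is acceptable.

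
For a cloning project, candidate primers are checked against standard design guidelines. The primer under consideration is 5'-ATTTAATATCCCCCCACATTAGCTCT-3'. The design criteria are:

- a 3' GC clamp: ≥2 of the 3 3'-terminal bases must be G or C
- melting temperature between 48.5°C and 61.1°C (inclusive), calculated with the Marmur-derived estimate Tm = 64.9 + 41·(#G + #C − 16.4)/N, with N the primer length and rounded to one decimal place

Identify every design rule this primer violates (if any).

Fails: GC clamp.

Base counts: A=7, T=9, G=1, C=9 (length 26).
GC clamp: 3' end TCT has 1 G/C, need ≥2 ✗
Tm: Tm = 64.9 + 41·(10 − 16.4)/26 = 54.8°C ✓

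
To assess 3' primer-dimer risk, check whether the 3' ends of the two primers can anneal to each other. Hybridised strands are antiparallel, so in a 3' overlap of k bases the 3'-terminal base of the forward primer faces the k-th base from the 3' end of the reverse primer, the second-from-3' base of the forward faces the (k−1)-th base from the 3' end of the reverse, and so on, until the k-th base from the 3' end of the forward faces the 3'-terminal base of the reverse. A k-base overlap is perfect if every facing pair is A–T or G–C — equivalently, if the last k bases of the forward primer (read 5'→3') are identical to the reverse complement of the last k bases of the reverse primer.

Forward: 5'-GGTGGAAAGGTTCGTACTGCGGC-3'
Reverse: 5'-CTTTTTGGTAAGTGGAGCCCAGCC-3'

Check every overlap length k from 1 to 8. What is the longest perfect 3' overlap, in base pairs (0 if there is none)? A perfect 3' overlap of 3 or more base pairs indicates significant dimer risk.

Longest perfect overlap: 3 complementary base pairs; significant dimer risk (threshold 3).

Last 8 bases (5'→3') — forward …ACTGCGGC, reverse …GCCCAGCC.
Reverse complement of the reverse primer's last 8 bases: GGCTGGGC; its first k bases are the reverse complement of the reverse primer's last k bases, so a perfect k-base overlap needs the forward primer's last k bases to equal them.
Comparing (forward last k vs required): k=1: C vs G ✗; k=2: GC vs GG ✗; k=3: GGC vs GGC ✓; k=4: CGGC vs GGCT ✗; k=5: GCGGC vs GGCTG ✗; k=6: TGCGGC vs GGCTGG ✗; k=7: CTGCGGC vs GGCTGGG ✗; k=8: ACTGCGGC vs GGCTGGGC ✗.
Only k = 3 is perfect, so the longest perfect 3' overlap is 3.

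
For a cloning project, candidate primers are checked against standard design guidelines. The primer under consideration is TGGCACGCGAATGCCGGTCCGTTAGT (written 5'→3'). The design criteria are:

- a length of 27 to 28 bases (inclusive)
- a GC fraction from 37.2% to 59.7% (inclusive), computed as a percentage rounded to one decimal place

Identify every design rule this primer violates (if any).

Base counts: A=4, T=6, G=9, C=7 (length 26).
length: length 26, outside 27–28 ✗
GC content: GC 16/26 = 61.5%, outside 37.2–59.7% ✗

Fails: length, GC content.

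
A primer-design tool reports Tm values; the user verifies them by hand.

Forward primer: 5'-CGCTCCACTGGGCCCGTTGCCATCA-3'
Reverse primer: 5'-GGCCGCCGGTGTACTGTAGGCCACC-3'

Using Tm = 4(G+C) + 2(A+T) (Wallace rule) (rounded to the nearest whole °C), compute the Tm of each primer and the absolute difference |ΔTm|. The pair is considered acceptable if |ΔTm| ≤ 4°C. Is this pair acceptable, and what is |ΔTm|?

Forward: A=3 T=5 G=6 C=11 → Tm = 2·8 + 4·17 = 84°C.
Reverse: A=3 T=4 G=9 C=9 → Tm = 2·7 + 4·18 = 86°C.
|ΔTm| = |84 − 86| = 2°C, ≤ 4°C.

|ΔTm| = 2°C; the pair is acceptable.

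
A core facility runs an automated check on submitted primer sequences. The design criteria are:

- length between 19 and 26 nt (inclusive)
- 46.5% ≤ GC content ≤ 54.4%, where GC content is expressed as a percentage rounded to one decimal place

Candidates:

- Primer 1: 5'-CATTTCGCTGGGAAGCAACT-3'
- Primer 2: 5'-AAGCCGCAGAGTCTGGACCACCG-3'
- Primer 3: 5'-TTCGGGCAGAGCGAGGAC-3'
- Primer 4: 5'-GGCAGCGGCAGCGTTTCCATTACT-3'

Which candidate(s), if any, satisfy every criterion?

Primer 1 (20 nt, A=5 T=5 G=5 C=5): length 20 ✓; GC 10/20 = 50.0% ✓ — passes.
Primer 2 (23 nt, A=6 T=2 G=7 C=8): length 23 ✓; GC 15/23 = 65.2%, outside 46.5–54.4% ✗ — fails.
Primer 3 (18 nt, A=4 T=2 G=8 C=4): length 18, outside 19–26 ✗; GC 12/18 = 66.7%, outside 46.5–54.4% ✗ — fails.
Primer 4 (24 nt, A=4 T=6 G=7 C=7): length 24 ✓; GC 14/24 = 58.3%, outside 46.5–54.4% ✗ — fails.

Primer 1 only.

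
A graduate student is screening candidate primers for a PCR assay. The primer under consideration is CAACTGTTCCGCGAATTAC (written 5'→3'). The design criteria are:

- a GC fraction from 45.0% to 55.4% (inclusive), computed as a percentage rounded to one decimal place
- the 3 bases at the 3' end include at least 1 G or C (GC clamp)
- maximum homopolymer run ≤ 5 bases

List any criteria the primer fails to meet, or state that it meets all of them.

Meets all criteria.

Base counts: A=5, T=5, G=3, C=6 (length 19).
GC content: GC 9/19 = 47.4% ✓
GC clamp: 3' end TAC has 1 G/C ✓
homopolymer run: longest run = 2 ✓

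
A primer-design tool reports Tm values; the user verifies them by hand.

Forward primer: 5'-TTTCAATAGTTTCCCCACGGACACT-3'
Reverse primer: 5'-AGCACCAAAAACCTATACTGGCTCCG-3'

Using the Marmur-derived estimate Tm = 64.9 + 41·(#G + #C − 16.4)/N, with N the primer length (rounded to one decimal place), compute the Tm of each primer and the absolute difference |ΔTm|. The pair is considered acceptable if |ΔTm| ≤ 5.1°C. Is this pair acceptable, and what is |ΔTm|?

Forward: G+C = 11, N = 25 → Tm = 64.9 + 41·(11 − 16.4)/25 = 56.0°C.
Reverse: G+C = 13, N = 26 → Tm = 64.9 + 41·(13 − 16.4)/26 = 59.5°C.
|ΔTm| = |56.0 − 59.5| = 3.5°C, ≤ 5.1°C.

|ΔTm| = 3.5°C; the pair is acceptable.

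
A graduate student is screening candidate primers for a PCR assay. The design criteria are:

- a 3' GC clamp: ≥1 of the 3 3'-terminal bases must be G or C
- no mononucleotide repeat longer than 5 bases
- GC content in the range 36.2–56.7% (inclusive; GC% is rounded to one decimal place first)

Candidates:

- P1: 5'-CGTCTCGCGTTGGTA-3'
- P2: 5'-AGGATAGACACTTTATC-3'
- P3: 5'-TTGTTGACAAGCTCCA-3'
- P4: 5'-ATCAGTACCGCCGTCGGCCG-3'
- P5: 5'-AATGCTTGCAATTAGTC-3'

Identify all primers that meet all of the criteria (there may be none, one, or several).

P1 (15 nt, A=1 T=5 G=5 C=4): 3' end GTA has 1 G/C ✓; longest run = 2 ✓; GC 9/15 = 60.0%, outside 36.2–56.7% ✗ — fails.
P2 (17 nt, A=6 T=5 G=3 C=3): 3' end ATC has 1 G/C ✓; longest run = 3 ✓; GC 6/17 = 35.3%, outside 36.2–56.7% ✗ — fails.
P3 (16 nt, A=4 T=5 G=3 C=4): 3' end CCA has 2 G/C ✓; longest run = 2 ✓; GC 7/16 = 43.8% ✓ — passes.
P4 (20 nt, A=3 T=3 G=6 C=8): 3' end CCG has 3 G/C ✓; longest run = 2 ✓; GC 14/20 = 70.0%, outside 36.2–56.7% ✗ — fails.
P5 (17 nt, A=5 T=6 G=3 C=3): 3' end GTC has 2 G/C ✓; longest run = 2 ✓; GC 6/17 = 35.3%, outside 36.2–56.7% ✗ — fails.

P3 only.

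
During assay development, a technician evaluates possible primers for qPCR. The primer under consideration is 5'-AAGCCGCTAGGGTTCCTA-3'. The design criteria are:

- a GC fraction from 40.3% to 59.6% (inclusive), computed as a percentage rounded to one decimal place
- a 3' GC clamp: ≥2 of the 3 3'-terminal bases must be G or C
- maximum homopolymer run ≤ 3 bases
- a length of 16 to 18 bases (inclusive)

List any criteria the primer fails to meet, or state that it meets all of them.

Fails: GC clamp.

Base counts: A=4, T=4, G=5, C=5 (length 18).
GC content: GC 10/18 = 55.6% ✓
GC clamp: 3' end CTA has 1 G/C, need ≥2 ✗
homopolymer run: longest run = 3 ✓
length: length 18 ✓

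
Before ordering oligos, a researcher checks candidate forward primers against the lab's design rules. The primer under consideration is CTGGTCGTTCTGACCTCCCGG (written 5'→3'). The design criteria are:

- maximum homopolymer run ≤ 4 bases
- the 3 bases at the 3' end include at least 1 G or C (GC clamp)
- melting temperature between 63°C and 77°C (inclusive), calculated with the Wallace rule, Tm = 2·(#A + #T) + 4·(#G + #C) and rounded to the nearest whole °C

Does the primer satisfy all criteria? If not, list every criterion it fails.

Meets all criteria.

Base counts: A=1, T=6, G=6, C=8 (length 21).
homopolymer run: longest run = 3 ✓
GC clamp: 3' end CGG has 3 G/C ✓
Tm: Tm = 2·7 + 4·14 = 70°C ✓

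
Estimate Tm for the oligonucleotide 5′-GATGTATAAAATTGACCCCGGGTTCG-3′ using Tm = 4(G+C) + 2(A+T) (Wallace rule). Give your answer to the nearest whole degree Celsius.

Base counts: A=7, T=7, G=7, C=5 (length 26).
Tm = 2·(7+7) + 4·(7+5) = 2·14 + 4·12 = 28 + 48 = 76°C.

76°C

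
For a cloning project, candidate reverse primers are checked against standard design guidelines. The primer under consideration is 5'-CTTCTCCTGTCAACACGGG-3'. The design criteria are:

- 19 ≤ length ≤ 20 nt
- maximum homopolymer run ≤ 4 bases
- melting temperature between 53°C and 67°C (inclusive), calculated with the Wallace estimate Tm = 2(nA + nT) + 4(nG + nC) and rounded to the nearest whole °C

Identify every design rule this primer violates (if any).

Base counts: A=3, T=5, G=4, C=7 (length 19).
length: length 19 ✓
homopolymer run: longest run = 3 ✓
Tm: Tm = 2·8 + 4·11 = 60°C ✓

Meets all criteria.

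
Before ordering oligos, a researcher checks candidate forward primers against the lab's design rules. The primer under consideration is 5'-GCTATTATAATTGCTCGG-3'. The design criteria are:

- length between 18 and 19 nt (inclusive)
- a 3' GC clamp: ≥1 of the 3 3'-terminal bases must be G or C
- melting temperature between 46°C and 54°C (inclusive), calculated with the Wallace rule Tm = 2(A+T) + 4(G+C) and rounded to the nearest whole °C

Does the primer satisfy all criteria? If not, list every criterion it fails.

Base counts: A=4, T=7, G=4, C=3 (length 18).
length: length 18 ✓
GC clamp: 3' end CGG has 3 G/C ✓
Tm: Tm = 2·11 + 4·7 = 50°C ✓

Meets all criteria.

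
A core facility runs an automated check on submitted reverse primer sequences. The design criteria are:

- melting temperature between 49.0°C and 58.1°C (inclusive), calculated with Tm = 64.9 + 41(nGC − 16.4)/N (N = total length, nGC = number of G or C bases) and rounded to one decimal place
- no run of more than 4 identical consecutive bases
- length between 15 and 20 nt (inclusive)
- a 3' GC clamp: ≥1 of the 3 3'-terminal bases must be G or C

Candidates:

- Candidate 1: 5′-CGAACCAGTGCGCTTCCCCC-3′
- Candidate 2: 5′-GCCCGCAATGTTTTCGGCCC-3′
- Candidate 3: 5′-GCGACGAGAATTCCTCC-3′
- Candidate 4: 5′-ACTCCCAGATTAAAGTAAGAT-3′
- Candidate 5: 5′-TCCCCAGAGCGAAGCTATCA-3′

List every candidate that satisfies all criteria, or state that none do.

Candidate 2, Candidate 3 and Candidate 5.

Candidate 1 (20 nt, A=3 T=3 G=4 C=10): Tm = 64.9 + 41·(14 − 16.4)/20 = 60.0°C, outside 49.0–58.1°C ✗; longest run = 5, exceeds 4 ✗; length 20 ✓; 3' end CCC has 3 G/C ✓ — fails.
Candidate 2 (20 nt, A=2 T=5 G=5 C=8): Tm = 64.9 + 41·(13 − 16.4)/20 = 57.9°C ✓; longest run = 4 ✓; length 20 ✓; 3' end CCC has 3 G/C ✓ — passes.
Candidate 3 (17 nt, A=4 T=3 G=4 C=6): Tm = 64.9 + 41·(10 − 16.4)/17 = 49.5°C ✓; longest run = 2 ✓; length 17 ✓; 3' end TCC has 2 G/C ✓ — passes.
Candidate 4 (21 nt, A=9 T=5 G=3 C=4): Tm = 64.9 + 41·(7 − 16.4)/21 = 46.5°C, outside 49.0–58.1°C ✗; longest run = 3 ✓; length 21, outside 15–20 ✗; 3' end GAT has 1 G/C ✓ — fails.
Candidate 5 (20 nt, A=6 T=3 G=4 C=7): Tm = 64.9 + 41·(11 − 16.4)/20 = 53.8°C ✓; longest run = 4 ✓; length 20 ✓; 3' end TCA has 1 G/C ✓ — passes.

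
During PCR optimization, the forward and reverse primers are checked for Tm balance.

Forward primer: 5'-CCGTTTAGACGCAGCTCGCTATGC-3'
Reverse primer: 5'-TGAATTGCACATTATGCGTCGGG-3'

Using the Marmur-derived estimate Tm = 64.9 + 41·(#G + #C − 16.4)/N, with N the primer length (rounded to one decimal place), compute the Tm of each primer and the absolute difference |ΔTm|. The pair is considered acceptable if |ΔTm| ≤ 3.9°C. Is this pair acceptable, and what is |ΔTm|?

|ΔTm| = 5.5°C; the pair is not acceptable.

Forward: G+C = 14, N = 24 → Tm = 64.9 + 41·(14 − 16.4)/24 = 60.8°C.
Reverse: G+C = 11, N = 23 → Tm = 64.9 + 41·(11 − 16.4)/23 = 55.3°C.
|ΔTm| = |60.8 − 55.3| = 5.5°C, > 3.9°C.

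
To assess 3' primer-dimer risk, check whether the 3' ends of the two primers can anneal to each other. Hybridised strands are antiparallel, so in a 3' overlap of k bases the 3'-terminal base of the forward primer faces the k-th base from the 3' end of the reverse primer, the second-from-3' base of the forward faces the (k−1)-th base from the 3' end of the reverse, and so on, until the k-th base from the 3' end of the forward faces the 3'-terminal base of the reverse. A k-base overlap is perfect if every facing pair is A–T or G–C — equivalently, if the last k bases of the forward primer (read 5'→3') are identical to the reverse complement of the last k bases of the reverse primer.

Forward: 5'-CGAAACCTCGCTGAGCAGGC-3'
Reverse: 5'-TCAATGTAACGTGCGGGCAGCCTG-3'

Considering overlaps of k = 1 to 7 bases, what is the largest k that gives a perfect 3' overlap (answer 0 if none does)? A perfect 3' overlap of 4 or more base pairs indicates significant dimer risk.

Last 7 bases (5'→3') — forward …AGCAGGC, reverse …CAGCCTG.
Reverse complement of the reverse primer's last 7 bases: CAGGCTG; its first k bases are the reverse complement of the reverse primer's last k bases, so a perfect k-base overlap needs the forward primer's last k bases to equal them.
Comparing (forward last k vs required): k=1: C vs C ✓; k=2: GC vs CA ✗; k=3: GGC vs CAG ✗; k=4: AGGC vs CAGG ✗; k=5: CAGGC vs CAGGC ✓; k=6: GCAGGC vs CAGGCT ✗; k=7: AGCAGGC vs CAGGCTG ✗.
Perfect overlaps at k = 1, 5; the largest is 5.

Longest perfect overlap: 5 complementary base pairs; significant dimer risk (threshold 4).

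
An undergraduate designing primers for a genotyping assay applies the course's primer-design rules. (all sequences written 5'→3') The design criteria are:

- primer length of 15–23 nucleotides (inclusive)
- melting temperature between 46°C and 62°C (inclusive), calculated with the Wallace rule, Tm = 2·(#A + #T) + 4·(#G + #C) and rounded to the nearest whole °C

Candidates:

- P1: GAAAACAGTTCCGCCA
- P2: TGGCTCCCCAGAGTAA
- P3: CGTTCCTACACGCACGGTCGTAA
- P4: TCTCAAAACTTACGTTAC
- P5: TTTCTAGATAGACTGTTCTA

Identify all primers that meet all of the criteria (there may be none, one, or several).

P1, P2, P4 and P5.

P1 (16 nt, A=6 T=2 G=3 C=5): length 16 ✓; Tm = 2·8 + 4·8 = 48°C ✓ — passes.
P2 (16 nt, A=4 T=3 G=4 C=5): length 16 ✓; Tm = 2·7 + 4·9 = 50°C ✓ — passes.
P3 (23 nt, A=5 T=5 G=5 C=8): length 23 ✓; Tm = 2·10 + 4·13 = 72°C, outside 46–62°C ✗ — fails.
P4 (18 nt, A=6 T=6 G=1 C=5): length 18 ✓; Tm = 2·12 + 4·6 = 48°C ✓ — passes.
P5 (20 nt, A=5 T=9 G=3 C=3): length 20 ✓; Tm = 2·14 + 4·6 = 52°C ✓ — passes.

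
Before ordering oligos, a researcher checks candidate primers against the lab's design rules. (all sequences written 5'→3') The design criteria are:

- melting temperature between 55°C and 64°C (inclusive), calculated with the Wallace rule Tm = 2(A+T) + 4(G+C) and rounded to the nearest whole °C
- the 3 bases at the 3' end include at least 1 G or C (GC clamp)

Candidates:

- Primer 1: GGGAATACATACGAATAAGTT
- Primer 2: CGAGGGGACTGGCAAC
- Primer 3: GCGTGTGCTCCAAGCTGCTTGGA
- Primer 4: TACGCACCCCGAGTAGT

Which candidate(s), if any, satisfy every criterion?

Primer 1 only.

Primer 1 (21 nt, A=9 T=5 G=5 C=2): Tm = 2·14 + 4·7 = 56°C ✓; 3' end GTT has 1 G/C ✓ — passes.
Primer 2 (16 nt, A=4 T=1 G=7 C=4): Tm = 2·5 + 4·11 = 54°C, outside 55–64°C ✗; 3' end AAC has 1 G/C ✓ — fails.
Primer 3 (23 nt, A=3 T=6 G=8 C=6): Tm = 2·9 + 4·14 = 74°C, outside 55–64°C ✗; 3' end GGA has 2 G/C ✓ — fails.
Primer 4 (17 nt, A=4 T=3 G=4 C=6): Tm = 2·7 + 4·10 = 54°C, outside 55–64°C ✗; 3' end AGT has 1 G/C ✓ — fails.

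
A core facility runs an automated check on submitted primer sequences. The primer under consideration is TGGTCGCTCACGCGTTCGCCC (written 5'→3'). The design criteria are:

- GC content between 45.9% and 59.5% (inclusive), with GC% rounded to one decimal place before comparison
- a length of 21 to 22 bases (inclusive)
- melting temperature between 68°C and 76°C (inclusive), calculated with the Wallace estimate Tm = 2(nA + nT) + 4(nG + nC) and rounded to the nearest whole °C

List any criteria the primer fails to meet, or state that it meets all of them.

Base counts: A=1, T=5, G=6, C=9 (length 21).
GC content: GC 15/21 = 71.4%, outside 45.9–59.5% ✗
length: length 21 ✓
Tm: Tm = 2·6 + 4·15 = 72°C ✓

Fails: GC content.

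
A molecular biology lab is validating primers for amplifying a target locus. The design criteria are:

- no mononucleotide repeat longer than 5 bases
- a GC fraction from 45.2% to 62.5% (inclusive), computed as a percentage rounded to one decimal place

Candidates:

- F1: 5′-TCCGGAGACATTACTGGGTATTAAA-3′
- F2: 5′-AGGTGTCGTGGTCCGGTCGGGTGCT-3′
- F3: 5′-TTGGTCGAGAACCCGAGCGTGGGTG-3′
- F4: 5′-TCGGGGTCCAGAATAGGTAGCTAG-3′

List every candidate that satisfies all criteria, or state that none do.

F4 only.

F1 (25 nt, A=8 T=7 G=6 C=4): longest run = 3 ✓; GC 10/25 = 40.0%, outside 45.2–62.5% ✗ — fails.
F2 (25 nt, A=1 T=7 G=12 C=5): longest run = 3 ✓; GC 17/25 = 68.0%, outside 45.2–62.5% ✗ — fails.
F3 (25 nt, A=4 T=5 G=11 C=5): longest run = 3 ✓; GC 16/25 = 64.0%, outside 45.2–62.5% ✗ — fails.
F4 (24 nt, A=6 T=5 G=9 C=4): longest run = 4 ✓; GC 13/24 = 54.2% ✓ — passes.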